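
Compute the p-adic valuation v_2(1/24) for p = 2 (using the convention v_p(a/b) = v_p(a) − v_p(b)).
v_2(1/24) = -3

Factor powers of 2 from the numerator and denominator of the reduced fraction: 1 = 2^0 · 1 and 24 = 2^3 · 3. Apply v_p(a/b) = v_p(a) − v_p(b): v_2(1/24) = 0 − 3 = -3.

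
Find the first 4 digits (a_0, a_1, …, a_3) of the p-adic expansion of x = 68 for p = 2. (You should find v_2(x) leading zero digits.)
(a_0, …, a_3) = (0, 0, 1, 0)

v_2(68) = 2, so a_0 = ... = a_1 = 0. Factor out: x = 2^2 · u with u = 17 a unit in ℤ_2. Expand u iteratively via a_{v+i} = u_i mod 2, u_{i+1} = (u_i − a_{v+i})/2:
  u_0 = 17;  a_2 = 1;  u_1 = (u_0 − 1)/2 = 8
  u_1 = 8;  a_3 = 0;  u_2 = (u_1 − 0)/2 = 4
Digits: (0, 0, 1, 0).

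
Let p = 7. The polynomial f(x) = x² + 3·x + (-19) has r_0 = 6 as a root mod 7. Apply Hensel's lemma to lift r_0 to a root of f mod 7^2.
r_1 = 20 (mod 49)

Hensel: r_{i+1} = r_i − f(r_i)·(f′(r_i))^{-1} mod 7^{i+2}, f′(x) = 2x + 3. Iterate:
  r_0 = 6 (mod 7)
  r_1 = 20 (mod 49)
Final: r = 20 satisfies f(r) ≡ 0 mod 7^2.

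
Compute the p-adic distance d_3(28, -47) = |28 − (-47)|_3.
d_3(28, -47) = 1/3

Step 1 — x − y = 28 − (-47) = 75. Step 2 — v_3(75) = 1 (factor: 75 = (3^1 · 25); the sign does not affect v_p). Step 3 — |x − y|_3 = 3^{-1} = 1/3.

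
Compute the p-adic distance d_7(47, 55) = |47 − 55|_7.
d_7(47, 55) = 1

Step 1 — x − y = 47 − 55 = -8. Step 2 — v_7(-8) = 0 (factor: -8 = −(7^0 · 8); the sign does not affect v_p). Step 3 — |x − y|_7 = 7^{0} = 1.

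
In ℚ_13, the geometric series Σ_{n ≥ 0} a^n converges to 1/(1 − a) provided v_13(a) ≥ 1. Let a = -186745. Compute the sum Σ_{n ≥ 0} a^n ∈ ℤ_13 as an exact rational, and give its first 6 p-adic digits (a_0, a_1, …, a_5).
Σ a^n = 1/(1 − a) = 1/186746;  first 6 digits = (1, 0, 0, 6, 6, 12)

v_13(a) = 3 ≥ 1, so the series converges in ℤ_13 to 1/(1 − a) = 1/(1 − (-186745)) = 1/186746. Expand this rational in ℤ_13: compute digits iteratively via d_i = x_i mod 13, x_{i+1} = (x_i − d_i)/13. The first 6 digits are (1, 0, 0, 6, 6, 12).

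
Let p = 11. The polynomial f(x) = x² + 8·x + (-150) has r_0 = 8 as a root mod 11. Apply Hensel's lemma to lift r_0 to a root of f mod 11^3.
r_2 = 503 (mod 1331)

Hensel: r_{i+1} = r_i − f(r_i)·(f′(r_i))^{-1} mod 11^{i+2}, f′(x) = 2x + 8. Iterate:
  r_0 = 8 (mod 11)
  r_1 = 19 (mod 121)
  r_2 = 503 (mod 1331)
Final: r = 503 satisfies f(r) ≡ 0 mod 11^3.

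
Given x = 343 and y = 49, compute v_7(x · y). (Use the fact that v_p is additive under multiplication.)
v_7(16807) = 5

v_p(x) = 3 (factor: 343 = 7^3 · 1); v_p(y) = 2 (factor: 49 = 7^2 · 1). Additivity: v_p(xy) = v_p(x) + v_p(y) = 3 + 2 = 5. (Direct check: xy = 16807 = 7^5 · (1).)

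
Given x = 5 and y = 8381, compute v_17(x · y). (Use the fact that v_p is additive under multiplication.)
v_17(41905) = 2

v_p(x) = 0 (factor: 5 = 17^0 · 5); v_p(y) = 2 (factor: 8381 = 17^2 · 29). Additivity: v_p(xy) = v_p(x) + v_p(y) = 0 + 2 = 2. (Direct check: xy = 41905 = 17^2 · (145).)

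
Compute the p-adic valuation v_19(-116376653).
v_19(-116376653) = 5

v_19(n) is the largest exponent k such that 19^k divides n. Factor out: -116376653 = -19^5 · 47. (Sign doesn't affect v_p.) So v_19(-116376653) = 5.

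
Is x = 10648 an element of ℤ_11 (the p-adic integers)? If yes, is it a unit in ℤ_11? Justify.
x ∈ ℤ_11 but not a unit; v_11(x) = 3 > 0

ℤ_11 = {x ∈ ℚ_11 : v_11(x) ≥ 0} and ℤ_11^× = {x ∈ ℤ_11 : v_11(x) = 0}. Here v_11(10648) = v_11(num) − v_11(den) = 3; compare against these criteria.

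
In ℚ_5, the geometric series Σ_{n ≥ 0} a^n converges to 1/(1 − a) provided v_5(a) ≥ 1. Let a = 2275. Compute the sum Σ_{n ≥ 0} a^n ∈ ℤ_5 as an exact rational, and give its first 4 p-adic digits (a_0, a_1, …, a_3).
Σ a^n = 1/(1 − a) = -1/2274;  first 4 digits = (1, 0, 1, 3)

v_5(a) = 2 ≥ 1, so the series converges in ℤ_5 to 1/(1 − a) = 1/(1 − 2275) = -1/2274. Expand this rational in ℤ_5: compute digits iteratively via d_i = x_i mod 5, x_{i+1} = (x_i − d_i)/5. The first 4 digits are (1, 0, 1, 3).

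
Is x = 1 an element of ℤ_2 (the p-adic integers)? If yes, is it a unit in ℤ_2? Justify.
x ∈ ℤ_2^× (unit); v_2(x) = 0

ℤ_2 = {x ∈ ℚ_2 : v_2(x) ≥ 0} and ℤ_2^× = {x ∈ ℤ_2 : v_2(x) = 0}. Here v_2(1) = v_2(num) − v_2(den) = 0; compare against these criteria.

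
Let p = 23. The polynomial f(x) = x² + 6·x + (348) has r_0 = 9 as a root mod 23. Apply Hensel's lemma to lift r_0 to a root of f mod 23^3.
r_2 = 8519 (mod 12167)

Hensel: r_{i+1} = r_i − f(r_i)·(f′(r_i))^{-1} mod 23^{i+2}, f′(x) = 2x + 6. Iterate:
  r_0 = 9 (mod 23)
  r_1 = 55 (mod 529)
  r_2 = 8519 (mod 12167)
Final: r = 8519 satisfies f(r) ≡ 0 mod 23^3.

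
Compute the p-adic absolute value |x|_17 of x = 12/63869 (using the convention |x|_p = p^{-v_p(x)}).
|12/63869|_17 = 4913

Step 1 — compute v_17(x) by factoring powers of 17 out of the numerator and denominator: v_17(12/63869) = -3. Step 2 — apply |x|_p = p^{-v_p(x)} = 17^{3} = 4913.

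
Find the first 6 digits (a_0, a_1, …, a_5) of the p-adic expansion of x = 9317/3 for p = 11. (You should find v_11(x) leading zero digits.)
(a_0, …, a_5) = (0, 0, 0, 6, 7, 3)

v_11(9317/3) = 3, so a_0 = ... = a_2 = 0. Factor out: x = 11^3 · u with u = 7/3 a unit in ℤ_11. Expand u iteratively via a_{v+i} = u_i mod 11, u_{i+1} = (u_i − a_{v+i})/11:
  u_0 = 7/3;  a_3 = 6;  u_1 = (u_0 − 6)/11 = -1/3
  u_1 = -1/3;  a_4 = 7;  u_2 = (u_1 − 7)/11 = -2/3
  u_2 = -2/3;  a_5 = 3;  u_3 = (u_2 − 3)/11 = -1/3
Digits: (0, 0, 0, 6, 7, 3).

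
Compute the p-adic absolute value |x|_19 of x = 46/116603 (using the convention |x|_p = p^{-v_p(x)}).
|46/116603|_19 = 6859

Step 1 — compute v_19(x) by factoring powers of 19 out of the numerator and denominator: v_19(46/116603) = -3. Step 2 — apply |x|_p = p^{-v_p(x)} = 19^{3} = 6859.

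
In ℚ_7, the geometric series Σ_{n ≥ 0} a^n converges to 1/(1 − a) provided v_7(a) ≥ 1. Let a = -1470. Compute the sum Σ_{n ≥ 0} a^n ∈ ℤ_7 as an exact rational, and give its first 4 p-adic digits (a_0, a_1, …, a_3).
Σ a^n = 1/(1 − a) = 1/1471;  first 4 digits = (1, 0, 5, 2)

v_7(a) = 2 ≥ 1, so the series converges in ℤ_7 to 1/(1 − a) = 1/(1 − (-1470)) = 1/1471. Expand this rational in ℤ_7: compute digits iteratively via d_i = x_i mod 7, x_{i+1} = (x_i − d_i)/7. The first 4 digits are (1, 0, 5, 2).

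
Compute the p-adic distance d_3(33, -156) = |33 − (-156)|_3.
d_3(33, -156) = 1/27

Step 1 — x − y = 33 − (-156) = 189. Step 2 — v_3(189) = 3 (factor: 189 = (3^3 · 7); the sign does not affect v_p). Step 3 — |x − y|_3 = 3^{-3} = 1/27.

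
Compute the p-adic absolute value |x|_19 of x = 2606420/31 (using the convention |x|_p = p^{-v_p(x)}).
|2606420/31|_19 = 1/130321

Step 1 — compute v_19(x) by factoring powers of 19 out of the numerator and denominator: v_19(2606420/31) = 4. Step 2 — apply |x|_p = p^{-v_p(x)} = 19^{-4} = 1/130321.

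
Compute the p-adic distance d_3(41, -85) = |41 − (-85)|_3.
d_3(41, -85) = 1/9

Step 1 — x − y = 41 − (-85) = 126. Step 2 — v_3(126) = 2 (factor: 126 = (3^2 · 14); the sign does not affect v_p). Step 3 — |x − y|_3 = 3^{-2} = 1/9.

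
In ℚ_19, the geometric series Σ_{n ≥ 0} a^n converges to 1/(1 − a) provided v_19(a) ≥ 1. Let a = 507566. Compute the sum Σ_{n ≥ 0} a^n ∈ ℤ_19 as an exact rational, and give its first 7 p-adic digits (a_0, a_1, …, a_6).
Σ a^n = 1/(1 − a) = -1/507565;  first 7 digits = (1, 0, 0, 17, 3, 0, 4)

v_19(a) = 3 ≥ 1, so the series converges in ℤ_19 to 1/(1 − a) = 1/(1 − 507566) = -1/507565. Expand this rational in ℤ_19: compute digits iteratively via d_i = x_i mod 19, x_{i+1} = (x_i − d_i)/19. The first 7 digits are (1, 0, 0, 17, 3, 0, 4).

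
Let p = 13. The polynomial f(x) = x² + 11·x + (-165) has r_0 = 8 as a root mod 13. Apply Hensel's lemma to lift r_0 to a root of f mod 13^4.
r_3 = 25878 (mod 28561)

Hensel: r_{i+1} = r_i − f(r_i)·(f′(r_i))^{-1} mod 13^{i+2}, f′(x) = 2x + 11. Iterate:
  r_0 = 8 (mod 13)
  r_1 = 21 (mod 169)
  r_2 = 1711 (mod 2197)
  r_3 = 25878 (mod 28561)
Final: r = 25878 satisfies f(r) ≡ 0 mod 13^4.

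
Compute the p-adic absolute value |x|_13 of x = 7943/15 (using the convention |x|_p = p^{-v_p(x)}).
|7943/15|_13 = 1/169

Step 1 — compute v_13(x) by factoring powers of 13 out of the numerator and denominator: v_13(7943/15) = 2. Step 2 — apply |x|_p = p^{-v_p(x)} = 13^{-2} = 1/169.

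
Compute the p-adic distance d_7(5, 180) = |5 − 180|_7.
d_7(5, 180) = 1/7

Step 1 — x − y = 5 − 180 = -175. Step 2 — v_7(-175) = 1 (factor: -175 = −(7^1 · 25); the sign does not affect v_p). Step 3 — |x − y|_7 = 7^{-1} = 1/7.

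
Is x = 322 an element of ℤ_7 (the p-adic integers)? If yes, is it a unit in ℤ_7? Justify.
x ∈ ℤ_7 but not a unit; v_7(x) = 1 > 0

ℤ_7 = {x ∈ ℚ_7 : v_7(x) ≥ 0} and ℤ_7^× = {x ∈ ℤ_7 : v_7(x) = 0}. Here v_7(322) = v_7(num) − v_7(den) = 1; compare against these criteria.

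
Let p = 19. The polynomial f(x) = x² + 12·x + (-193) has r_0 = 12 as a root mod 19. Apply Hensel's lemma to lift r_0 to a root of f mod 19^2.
r_1 = 240 (mod 361)

Hensel: r_{i+1} = r_i − f(r_i)·(f′(r_i))^{-1} mod 19^{i+2}, f′(x) = 2x + 12. Iterate:
  r_0 = 12 (mod 19)
  r_1 = 240 (mod 361)
Final: r = 240 satisfies f(r) ≡ 0 mod 19^2.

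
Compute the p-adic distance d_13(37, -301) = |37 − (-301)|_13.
d_13(37, -301) = 1/169

Step 1 — x − y = 37 − (-301) = 338. Step 2 — v_13(338) = 2 (factor: 338 = (13^2 · 2); the sign does not affect v_p). Step 3 — |x − y|_13 = 13^{-2} = 1/169.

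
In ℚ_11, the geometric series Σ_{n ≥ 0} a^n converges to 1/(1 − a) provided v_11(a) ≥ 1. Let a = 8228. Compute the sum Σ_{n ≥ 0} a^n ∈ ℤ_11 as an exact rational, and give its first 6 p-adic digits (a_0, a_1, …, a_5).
Σ a^n = 1/(1 − a) = -1/8227;  first 6 digits = (1, 0, 2, 6, 4, 2)

v_11(a) = 2 ≥ 1, so the series converges in ℤ_11 to 1/(1 − a) = 1/(1 − 8228) = -1/8227. Expand this rational in ℤ_11: compute digits iteratively via d_i = x_i mod 11, x_{i+1} = (x_i − d_i)/11. The first 6 digits are (1, 0, 2, 6, 4, 2).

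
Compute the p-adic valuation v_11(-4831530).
v_11(-4831530) = 5

v_11(n) is the largest exponent k such that 11^k divides n. Factor out: -4831530 = -11^5 · 30. (Sign doesn't affect v_p.) So v_11(-4831530) = 5.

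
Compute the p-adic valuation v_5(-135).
v_5(-135) = 1

v_5(n) is the largest exponent k such that 5^k divides n. Factor out: -135 = -5^1 · 27. (Sign doesn't affect v_p.) So v_5(-135) = 1.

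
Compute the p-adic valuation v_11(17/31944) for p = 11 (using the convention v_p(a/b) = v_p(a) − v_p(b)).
v_11(17/31944) = -3

Factor powers of 11 from the numerator and denominator of the reduced fraction: 17 = 11^0 · 17 and 31944 = 11^3 · 24. Apply v_p(a/b) = v_p(a) − v_p(b): v_11(17/31944) = 0 − 3 = -3.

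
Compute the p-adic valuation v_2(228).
v_2(228) = 2

v_2(n) is the largest exponent k such that 2^k divides n. Factor out: 228 = 2^2 · 57. (Sign doesn't affect v_p.) So v_2(228) = 2.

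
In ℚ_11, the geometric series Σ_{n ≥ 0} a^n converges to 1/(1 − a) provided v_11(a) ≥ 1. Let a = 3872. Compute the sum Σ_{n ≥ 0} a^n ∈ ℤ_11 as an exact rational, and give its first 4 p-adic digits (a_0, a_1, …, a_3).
Σ a^n = 1/(1 − a) = -1/3871;  first 4 digits = (1, 0, 10, 2)

v_11(a) = 2 ≥ 1, so the series converges in ℤ_11 to 1/(1 − a) = 1/(1 − 3872) = -1/3871. Expand this rational in ℤ_11: compute digits iteratively via d_i = x_i mod 11, x_{i+1} = (x_i − d_i)/11. The first 4 digits are (1, 0, 10, 2).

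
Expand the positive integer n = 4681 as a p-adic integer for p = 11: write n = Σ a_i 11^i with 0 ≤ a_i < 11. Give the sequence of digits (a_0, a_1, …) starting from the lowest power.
(a_0, a_1, …) = (6, 7, 5, 3)

Repeated division by 11 gives the digits low-to-high: 4681 = 6 + 7·11^1 + 5·11^2 + 3·11^3. Digit sequence: (6, 7, 5, 3).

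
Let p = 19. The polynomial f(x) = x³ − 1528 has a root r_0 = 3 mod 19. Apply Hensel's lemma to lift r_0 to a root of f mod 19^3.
r_2 = 4658 (mod 6859)

Hensel: r_{i+1} = r_i − f(r_i)/f′(r_i) mod 19^{i+2}, where f′(x) = 3x². Iterate:
  r_0 = 3 (mod 19)
  r_1 = 326 (mod 361)
  r_2 = 4658 (mod 6859)
Final: r = 4658 with f(r) ≡ 0 mod 19^3.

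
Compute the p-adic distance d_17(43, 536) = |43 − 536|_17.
d_17(43, 536) = 1/17

Step 1 — x − y = 43 − 536 = -493. Step 2 — v_17(-493) = 1 (factor: -493 = −(17^1 · 29); the sign does not affect v_p). Step 3 — |x − y|_17 = 17^{-1} = 1/17.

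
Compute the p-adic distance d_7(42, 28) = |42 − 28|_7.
d_7(42, 28) = 1/7

Step 1 — x − y = 42 − 28 = 14. Step 2 — v_7(14) = 1 (factor: 14 = (7^1 · 2); the sign does not affect v_p). Step 3 — |x − y|_7 = 7^{-1} = 1/7.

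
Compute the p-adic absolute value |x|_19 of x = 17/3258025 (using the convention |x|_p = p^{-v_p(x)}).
|17/3258025|_19 = 130321

Step 1 — compute v_19(x) by factoring powers of 19 out of the numerator and denominator: v_19(17/3258025) = -4. Step 2 — apply |x|_p = p^{-v_p(x)} = 19^{4} = 130321.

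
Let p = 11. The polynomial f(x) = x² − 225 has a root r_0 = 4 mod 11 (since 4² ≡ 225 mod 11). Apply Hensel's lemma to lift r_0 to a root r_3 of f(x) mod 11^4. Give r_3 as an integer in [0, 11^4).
r_3 = 15 (mod 14641)

Hensel's recurrence: r_{i+1} = r_i − f(r_i)·(f′(r_i))^{-1} mod 11^{i+2}, with f′(x) = 2x. Iterate:
  r_0 = 4 (mod 11)
  r_1 = 15 (mod 121)
  r_2 = 15 (mod 1331)
  r_3 = 15 (mod 14641)
Final: r_3 = 15, and one checks f(r_3) ≡ 0 mod 11^4.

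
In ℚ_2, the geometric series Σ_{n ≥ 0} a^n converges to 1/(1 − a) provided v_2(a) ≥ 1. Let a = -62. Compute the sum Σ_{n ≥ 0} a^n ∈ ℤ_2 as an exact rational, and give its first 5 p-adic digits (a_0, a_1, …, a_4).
Σ a^n = 1/(1 − a) = 1/63;  first 5 digits = (1, 1, 1, 1, 1)

v_2(a) = 1 ≥ 1, so the series converges in ℤ_2 to 1/(1 − a) = 1/(1 − (-62)) = 1/63. Expand this rational in ℤ_2: compute digits iteratively via d_i = x_i mod 2, x_{i+1} = (x_i − d_i)/2. The first 5 digits are (1, 1, 1, 1, 1).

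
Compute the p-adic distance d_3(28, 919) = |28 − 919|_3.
d_3(28, 919) = 1/81

Step 1 — x − y = 28 − 919 = -891. Step 2 — v_3(-891) = 4 (factor: -891 = −(3^4 · 11); the sign does not affect v_p). Step 3 — |x − y|_3 = 3^{-4} = 1/81.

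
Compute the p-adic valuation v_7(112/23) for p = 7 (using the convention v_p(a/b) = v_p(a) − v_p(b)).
v_7(112/23) = 1

Factor powers of 7 from the numerator and denominator of the reduced fraction: 112 = 7^1 · 16 and 23 = 7^0 · 23. Apply v_p(a/b) = v_p(a) − v_p(b): v_7(112/23) = 1 − 0 = 1.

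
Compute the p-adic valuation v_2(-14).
v_2(-14) = 1

v_2(n) is the largest exponent k such that 2^k divides n. Factor out: -14 = -2^1 · 7. (Sign doesn't affect v_p.) So v_2(-14) = 1.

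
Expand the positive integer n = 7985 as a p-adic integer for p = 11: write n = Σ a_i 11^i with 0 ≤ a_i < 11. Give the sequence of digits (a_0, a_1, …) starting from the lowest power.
(a_0, a_1, …) = (10, 10, 10, 5)

Repeated division by 11 gives the digits low-to-high: 7985 = 10 + 10·11^1 + 10·11^2 + 5·11^3. Digit sequence: (10, 10, 10, 5).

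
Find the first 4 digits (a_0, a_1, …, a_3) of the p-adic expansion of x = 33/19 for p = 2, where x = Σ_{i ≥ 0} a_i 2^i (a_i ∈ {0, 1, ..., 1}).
(a_0, …, a_3) = (1, 1, 0, 1)

v_2(33/19) = 0 (numerator and denominator both coprime to 2), so x ∈ ℤ_2^×. Compute digits iteratively via a_i = x_i mod 2, x_{i+1} = (x_i − a_i)/2, with x_0 = x:
  x_0 = 33/19;  a_0 = 1;  x_1 = (x_0 − 1)/2 = 7/19
  x_1 = 7/19;  a_1 = 1;  x_2 = (x_1 − 1)/2 = -6/19
  x_2 = -6/19;  a_2 = 0;  x_3 = (x_2 − 0)/2 = -3/19
  x_3 = -3/19;  a_3 = 1;  x_4 = (x_3 − 1)/2 = -11/19
Digits: (1, 1, 0, 1).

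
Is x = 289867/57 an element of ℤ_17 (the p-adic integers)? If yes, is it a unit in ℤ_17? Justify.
x ∈ ℤ_17 but not a unit; v_17(x) = 3 > 0

ℤ_17 = {x ∈ ℚ_17 : v_17(x) ≥ 0} and ℤ_17^× = {x ∈ ℤ_17 : v_17(x) = 0}. Here v_17(289867/57) = v_17(num) − v_17(den) = 3; compare against these criteria.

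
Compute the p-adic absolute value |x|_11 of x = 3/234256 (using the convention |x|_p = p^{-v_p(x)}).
|3/234256|_11 = 14641

Step 1 — compute v_11(x) by factoring powers of 11 out of the numerator and denominator: v_11(3/234256) = -4. Step 2 — apply |x|_p = p^{-v_p(x)} = 11^{4} = 14641.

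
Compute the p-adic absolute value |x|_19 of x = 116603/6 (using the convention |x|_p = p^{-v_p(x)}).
|116603/6|_19 = 1/6859

Step 1 — compute v_19(x) by factoring powers of 19 out of the numerator and denominator: v_19(116603/6) = 3. Step 2 — apply |x|_p = p^{-v_p(x)} = 19^{-3} = 1/6859.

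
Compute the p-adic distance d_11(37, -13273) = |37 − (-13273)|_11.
d_11(37, -13273) = 1/1331

Step 1 — x − y = 37 − (-13273) = 13310. Step 2 — v_11(13310) = 3 (factor: 13310 = (11^3 · 10); the sign does not affect v_p). Step 3 — |x − y|_11 = 11^{-3} = 1/1331.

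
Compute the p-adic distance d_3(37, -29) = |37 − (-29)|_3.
d_3(37, -29) = 1/3

Step 1 — x − y = 37 − (-29) = 66. Step 2 — v_3(66) = 1 (factor: 66 = (3^1 · 22); the sign does not affect v_p). Step 3 — |x − y|_3 = 3^{-1} = 1/3.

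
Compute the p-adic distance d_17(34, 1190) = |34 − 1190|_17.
d_17(34, 1190) = 1/289

Step 1 — x − y = 34 − 1190 = -1156. Step 2 — v_17(-1156) = 2 (factor: -1156 = −(17^2 · 4); the sign does not affect v_p). Step 3 — |x − y|_17 = 17^{-2} = 1/289.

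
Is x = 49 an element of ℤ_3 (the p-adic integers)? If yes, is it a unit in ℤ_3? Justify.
x ∈ ℤ_3^× (unit); v_3(x) = 0

ℤ_3 = {x ∈ ℚ_3 : v_3(x) ≥ 0} and ℤ_3^× = {x ∈ ℤ_3 : v_3(x) = 0}. Here v_3(49) = v_3(num) − v_3(den) = 0; compare against these criteria.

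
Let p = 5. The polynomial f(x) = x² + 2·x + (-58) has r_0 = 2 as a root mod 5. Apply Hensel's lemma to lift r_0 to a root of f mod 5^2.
r_1 = 2 (mod 25)

Hensel: r_{i+1} = r_i − f(r_i)·(f′(r_i))^{-1} mod 5^{i+2}, f′(x) = 2x + 2. Iterate:
  r_0 = 2 (mod 5)
  r_1 = 2 (mod 25)
Final: r = 2 satisfies f(r) ≡ 0 mod 5^2.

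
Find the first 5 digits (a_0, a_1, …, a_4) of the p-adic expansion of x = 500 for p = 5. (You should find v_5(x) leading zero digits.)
(a_0, …, a_4) = (0, 0, 0, 4, 0)

v_5(500) = 3, so a_0 = ... = a_2 = 0. Factor out: x = 5^3 · u with u = 4 a unit in ℤ_5. Expand u iteratively via a_{v+i} = u_i mod 5, u_{i+1} = (u_i − a_{v+i})/5:
  u_0 = 4;  a_3 = 4;  u_1 = (u_0 − 4)/5 = 0
  u_1 = 0;  a_4 = 0;  u_2 = (u_1 − 0)/5 = 0
Digits: (0, 0, 0, 4, 0).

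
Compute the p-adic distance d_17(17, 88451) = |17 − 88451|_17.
d_17(17, 88451) = 1/4913

Step 1 — x − y = 17 − 88451 = -88434. Step 2 — v_17(-88434) = 3 (factor: -88434 = −(17^3 · 18); the sign does not affect v_p). Step 3 — |x − y|_17 = 17^{-3} = 1/4913.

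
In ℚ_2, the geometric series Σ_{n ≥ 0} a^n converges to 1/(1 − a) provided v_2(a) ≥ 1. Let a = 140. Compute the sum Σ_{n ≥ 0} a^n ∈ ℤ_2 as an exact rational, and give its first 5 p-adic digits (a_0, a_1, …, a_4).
Σ a^n = 1/(1 − a) = -1/139;  first 5 digits = (1, 0, 1, 1, 1)

v_2(a) = 2 ≥ 1, so the series converges in ℤ_2 to 1/(1 − a) = 1/(1 − 140) = -1/139. Expand this rational in ℤ_2: compute digits iteratively via d_i = x_i mod 2, x_{i+1} = (x_i − d_i)/2. The first 5 digits are (1, 0, 1, 1, 1).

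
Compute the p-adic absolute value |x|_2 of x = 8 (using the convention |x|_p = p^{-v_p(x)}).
|8|_2 = 1/8

Step 1 — compute v_2(x) by factoring powers of 2 out of the numerator and denominator: v_2(8) = 3. Step 2 — apply |x|_p = p^{-v_p(x)} = 2^{-3} = 1/8.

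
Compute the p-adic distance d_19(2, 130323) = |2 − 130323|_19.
d_19(2, 130323) = 1/130321

Step 1 — x − y = 2 − 130323 = -130321. Step 2 — v_19(-130321) = 4 (factor: -130321 = −(19^4 · 1); the sign does not affect v_p). Step 3 — |x − y|_19 = 19^{-4} = 1/130321.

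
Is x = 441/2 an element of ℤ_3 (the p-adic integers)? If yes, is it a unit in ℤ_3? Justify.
x ∈ ℤ_3 but not a unit; v_3(x) = 2 > 0

ℤ_3 = {x ∈ ℚ_3 : v_3(x) ≥ 0} and ℤ_3^× = {x ∈ ℤ_3 : v_3(x) = 0}. Here v_3(441/2) = v_3(num) − v_3(den) = 2; compare against these criteria.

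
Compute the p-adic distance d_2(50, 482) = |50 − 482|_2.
d_2(50, 482) = 1/16

Step 1 — x − y = 50 − 482 = -432. Step 2 — v_2(-432) = 4 (factor: -432 = −(2^4 · 27); the sign does not affect v_p). Step 3 — |x − y|_2 = 2^{-4} = 1/16.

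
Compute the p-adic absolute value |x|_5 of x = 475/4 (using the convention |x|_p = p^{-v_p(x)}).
|475/4|_5 = 1/25

Step 1 — compute v_5(x) by factoring powers of 5 out of the numerator and denominator: v_5(475/4) = 2. Step 2 — apply |x|_p = p^{-v_p(x)} = 5^{-2} = 1/25.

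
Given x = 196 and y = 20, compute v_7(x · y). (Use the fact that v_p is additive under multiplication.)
v_7(3920) = 2

v_p(x) = 2 (factor: 196 = 7^2 · 4); v_p(y) = 0 (factor: 20 = 7^0 · 20). Additivity: v_p(xy) = v_p(x) + v_p(y) = 2 + 0 = 2. (Direct check: xy = 3920 = 7^2 · (80).)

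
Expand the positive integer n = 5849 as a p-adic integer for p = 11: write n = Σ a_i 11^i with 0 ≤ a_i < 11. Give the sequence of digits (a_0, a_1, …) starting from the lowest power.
(a_0, a_1, …) = (8, 3, 4, 4)

Repeated division by 11 gives the digits low-to-high: 5849 = 8 + 3·11^1 + 4·11^2 + 4·11^3. Digit sequence: (8, 3, 4, 4).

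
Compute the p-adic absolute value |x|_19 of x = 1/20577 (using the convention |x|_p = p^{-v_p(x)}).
|1/20577|_19 = 6859

Step 1 — compute v_19(x) by factoring powers of 19 out of the numerator and denominator: v_19(1/20577) = -3. Step 2 — apply |x|_p = p^{-v_p(x)} = 19^{3} = 6859.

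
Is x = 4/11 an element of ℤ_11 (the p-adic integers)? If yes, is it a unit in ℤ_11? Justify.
x ∉ ℤ_11 (v_11(x) = -1 < 0)

ℤ_11 = {x ∈ ℚ_11 : v_11(x) ≥ 0} and ℤ_11^× = {x ∈ ℤ_11 : v_11(x) = 0}. Here v_11(4/11) = v_11(num) − v_11(den) = -1; compare against these criteria.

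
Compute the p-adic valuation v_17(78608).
v_17(78608) = 3

v_17(n) is the largest exponent k such that 17^k divides n. Factor out: 78608 = 17^3 · 16. (Sign doesn't affect v_p.) So v_17(78608) = 3.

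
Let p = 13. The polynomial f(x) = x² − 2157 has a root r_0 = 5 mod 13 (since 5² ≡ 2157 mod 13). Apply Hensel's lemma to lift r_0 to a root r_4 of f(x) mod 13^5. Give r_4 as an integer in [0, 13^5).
r_4 = 163506 (mod 371293)

Hensel's recurrence: r_{i+1} = r_i − f(r_i)·(f′(r_i))^{-1} mod 13^{i+2}, with f′(x) = 2x. Iterate:
  r_0 = 5 (mod 13)
  r_1 = 83 (mod 169)
  r_2 = 928 (mod 2197)
  r_3 = 20701 (mod 28561)
  r_4 = 163506 (mod 371293)
Final: r_4 = 163506, and one checks f(r_4) ≡ 0 mod 13^5.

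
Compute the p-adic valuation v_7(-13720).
v_7(-13720) = 3

v_7(n) is the largest exponent k such that 7^k divides n. Factor out: -13720 = -7^3 · 40. (Sign doesn't affect v_p.) So v_7(-13720) = 3.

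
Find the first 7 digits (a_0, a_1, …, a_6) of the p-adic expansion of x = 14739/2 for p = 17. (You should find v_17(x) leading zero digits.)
(a_0, …, a_6) = (0, 0, 0, 10, 8, 8, 8)

v_17(14739/2) = 3, so a_0 = ... = a_2 = 0. Factor out: x = 17^3 · u with u = 3/2 a unit in ℤ_17. Expand u iteratively via a_{v+i} = u_i mod 17, u_{i+1} = (u_i − a_{v+i})/17:
  u_0 = 3/2;  a_3 = 10;  u_1 = (u_0 − 10)/17 = -1/2
  u_1 = -1/2;  a_4 = 8;  u_2 = (u_1 − 8)/17 = -1/2
  u_2 = -1/2;  a_5 = 8;  u_3 = (u_2 − 8)/17 = -1/2
  u_3 = -1/2;  a_6 = 8;  u_4 = (u_3 − 8)/17 = -1/2
Digits: (0, 0, 0, 10, 8, 8, 8).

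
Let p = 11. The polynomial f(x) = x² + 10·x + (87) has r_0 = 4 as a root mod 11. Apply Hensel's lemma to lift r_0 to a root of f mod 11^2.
r_1 = 70 (mod 121)

Hensel: r_{i+1} = r_i − f(r_i)·(f′(r_i))^{-1} mod 11^{i+2}, f′(x) = 2x + 10. Iterate:
  r_0 = 4 (mod 11)
  r_1 = 70 (mod 121)
Final: r = 70 satisfies f(r) ≡ 0 mod 11^2.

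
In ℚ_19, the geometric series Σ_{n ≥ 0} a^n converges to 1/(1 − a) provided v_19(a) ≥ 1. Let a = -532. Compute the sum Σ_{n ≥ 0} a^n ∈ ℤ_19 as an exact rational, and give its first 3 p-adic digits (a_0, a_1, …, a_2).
Σ a^n = 1/(1 − a) = 1/533;  first 3 digits = (1, 10, 3)

v_19(a) = 1 ≥ 1, so the series converges in ℤ_19 to 1/(1 − a) = 1/(1 − (-532)) = 1/533. Expand this rational in ℤ_19: compute digits iteratively via d_i = x_i mod 19, x_{i+1} = (x_i − d_i)/19. The first 3 digits are (1, 10, 3).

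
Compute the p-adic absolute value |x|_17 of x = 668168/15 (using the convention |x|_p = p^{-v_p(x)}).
|668168/15|_17 = 1/83521

Step 1 — compute v_17(x) by factoring powers of 17 out of the numerator and denominator: v_17(668168/15) = 4. Step 2 — apply |x|_p = p^{-v_p(x)} = 17^{-4} = 1/83521.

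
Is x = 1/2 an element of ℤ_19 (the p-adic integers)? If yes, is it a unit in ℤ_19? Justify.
x ∈ ℤ_19^× (unit); v_19(x) = 0

ℤ_19 = {x ∈ ℚ_19 : v_19(x) ≥ 0} and ℤ_19^× = {x ∈ ℤ_19 : v_19(x) = 0}. Here v_19(1/2) = v_19(num) − v_19(den) = 0; compare against these criteria.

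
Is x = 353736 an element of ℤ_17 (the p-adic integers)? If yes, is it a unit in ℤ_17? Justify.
x ∈ ℤ_17 but not a unit; v_17(x) = 3 > 0

ℤ_17 = {x ∈ ℚ_17 : v_17(x) ≥ 0} and ℤ_17^× = {x ∈ ℤ_17 : v_17(x) = 0}. Here v_17(353736) = v_17(num) − v_17(den) = 3; compare against these criteria.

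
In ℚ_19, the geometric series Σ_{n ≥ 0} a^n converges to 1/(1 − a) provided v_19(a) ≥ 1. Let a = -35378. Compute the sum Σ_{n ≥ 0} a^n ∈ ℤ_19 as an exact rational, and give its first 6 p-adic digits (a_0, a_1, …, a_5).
Σ a^n = 1/(1 − a) = 1/35379;  first 6 digits = (1, 0, 16, 13, 8, 11)

v_19(a) = 2 ≥ 1, so the series converges in ℤ_19 to 1/(1 − a) = 1/(1 − (-35378)) = 1/35379. Expand this rational in ℤ_19: compute digits iteratively via d_i = x_i mod 19, x_{i+1} = (x_i − d_i)/19. The first 6 digits are (1, 0, 16, 13, 8, 11).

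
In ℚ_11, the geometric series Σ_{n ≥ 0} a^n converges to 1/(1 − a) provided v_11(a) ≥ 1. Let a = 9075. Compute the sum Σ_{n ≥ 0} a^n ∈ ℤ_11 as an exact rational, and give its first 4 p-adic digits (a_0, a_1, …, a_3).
Σ a^n = 1/(1 − a) = -1/9074;  first 4 digits = (1, 0, 9, 6)

v_11(a) = 2 ≥ 1, so the series converges in ℤ_11 to 1/(1 − a) = 1/(1 − 9075) = -1/9074. Expand this rational in ℤ_11: compute digits iteratively via d_i = x_i mod 11, x_{i+1} = (x_i − d_i)/11. The first 4 digits are (1, 0, 9, 6).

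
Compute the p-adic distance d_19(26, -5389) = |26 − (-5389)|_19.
d_19(26, -5389) = 1/361

Step 1 — x − y = 26 − (-5389) = 5415. Step 2 — v_19(5415) = 2 (factor: 5415 = (19^2 · 15); the sign does not affect v_p). Step 3 — |x − y|_19 = 19^{-2} = 1/361.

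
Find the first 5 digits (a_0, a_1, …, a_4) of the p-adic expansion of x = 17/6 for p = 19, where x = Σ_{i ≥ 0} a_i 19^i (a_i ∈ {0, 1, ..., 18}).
(a_0, …, a_4) = (6, 3, 3, 3, 3)

v_19(17/6) = 0 (numerator and denominator both coprime to 19), so x ∈ ℤ_19^×. Compute digits iteratively via a_i = x_i mod 19, x_{i+1} = (x_i − a_i)/19, with x_0 = x:
  x_0 = 17/6;  a_0 = 6;  x_1 = (x_0 − 6)/19 = -1/6
  x_1 = -1/6;  a_1 = 3;  x_2 = (x_1 − 3)/19 = -1/6
  x_2 = -1/6;  a_2 = 3;  x_3 = (x_2 − 3)/19 = -1/6
  x_3 = -1/6;  a_3 = 3;  x_4 = (x_3 − 3)/19 = -1/6
  x_4 = -1/6;  a_4 = 3;  x_5 = (x_4 − 3)/19 = -1/6
Digits: (6, 3, 3, 3, 3).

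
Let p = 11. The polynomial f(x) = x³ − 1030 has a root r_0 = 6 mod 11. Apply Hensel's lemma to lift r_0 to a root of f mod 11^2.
r_1 = 83 (mod 121)

Hensel: r_{i+1} = r_i − f(r_i)/f′(r_i) mod 11^{i+2}, where f′(x) = 3x². Iterate:
  r_0 = 6 (mod 11)
  r_1 = 83 (mod 121)
Final: r = 83 with f(r) ≡ 0 mod 11^2.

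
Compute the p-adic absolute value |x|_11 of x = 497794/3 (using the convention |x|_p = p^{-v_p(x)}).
|497794/3|_11 = 1/14641

Step 1 — compute v_11(x) by factoring powers of 11 out of the numerator and denominator: v_11(497794/3) = 4. Step 2 — apply |x|_p = p^{-v_p(x)} = 11^{-4} = 1/14641.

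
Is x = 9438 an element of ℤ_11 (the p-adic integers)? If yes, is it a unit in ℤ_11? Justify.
x ∈ ℤ_11 but not a unit; v_11(x) = 2 > 0

ℤ_11 = {x ∈ ℚ_11 : v_11(x) ≥ 0} and ℤ_11^× = {x ∈ ℤ_11 : v_11(x) = 0}. Here v_11(9438) = v_11(num) − v_11(den) = 2; compare against these criteria.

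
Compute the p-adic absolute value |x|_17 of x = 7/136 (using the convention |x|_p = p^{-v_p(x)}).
|7/136|_17 = 17

Step 1 — compute v_17(x) by factoring powers of 17 out of the numerator and denominator: v_17(7/136) = -1. Step 2 — apply |x|_p = p^{-v_p(x)} = 17^{1} = 17.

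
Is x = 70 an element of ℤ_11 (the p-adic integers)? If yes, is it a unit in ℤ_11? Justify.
x ∈ ℤ_11^× (unit); v_11(x) = 0

ℤ_11 = {x ∈ ℚ_11 : v_11(x) ≥ 0} and ℤ_11^× = {x ∈ ℤ_11 : v_11(x) = 0}. Here v_11(70) = v_11(num) − v_11(den) = 0; compare against these criteria.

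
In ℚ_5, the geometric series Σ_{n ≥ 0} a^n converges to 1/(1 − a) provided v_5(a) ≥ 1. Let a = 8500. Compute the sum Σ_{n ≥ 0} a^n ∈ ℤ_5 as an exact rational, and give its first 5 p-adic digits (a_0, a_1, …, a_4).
Σ a^n = 1/(1 − a) = -1/8499;  first 5 digits = (1, 0, 0, 3, 3)

v_5(a) = 3 ≥ 1, so the series converges in ℤ_5 to 1/(1 − a) = 1/(1 − 8500) = -1/8499. Expand this rational in ℤ_5: compute digits iteratively via d_i = x_i mod 5, x_{i+1} = (x_i − d_i)/5. The first 5 digits are (1, 0, 0, 3, 3).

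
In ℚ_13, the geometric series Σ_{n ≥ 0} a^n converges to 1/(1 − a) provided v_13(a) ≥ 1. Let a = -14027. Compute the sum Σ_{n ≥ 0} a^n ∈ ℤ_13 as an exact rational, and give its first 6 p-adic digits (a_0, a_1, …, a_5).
Σ a^n = 1/(1 − a) = 1/14028;  first 6 digits = (1, 0, 8, 6, 11, 9)

v_13(a) = 2 ≥ 1, so the series converges in ℤ_13 to 1/(1 − a) = 1/(1 − (-14027)) = 1/14028. Expand this rational in ℤ_13: compute digits iteratively via d_i = x_i mod 13, x_{i+1} = (x_i − d_i)/13. The first 6 digits are (1, 0, 8, 6, 11, 9).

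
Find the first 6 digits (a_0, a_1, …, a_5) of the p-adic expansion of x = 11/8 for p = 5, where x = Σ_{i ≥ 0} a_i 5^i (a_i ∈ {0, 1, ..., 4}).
(a_0, …, a_5) = (2, 3, 0, 3, 0, 3)

v_5(11/8) = 0 (numerator and denominator both coprime to 5), so x ∈ ℤ_5^×. Compute digits iteratively via a_i = x_i mod 5, x_{i+1} = (x_i − a_i)/5, with x_0 = x:
  x_0 = 11/8;  a_0 = 2;  x_1 = (x_0 − 2)/5 = -1/8
  x_1 = -1/8;  a_1 = 3;  x_2 = (x_1 − 3)/5 = -5/8
  x_2 = -5/8;  a_2 = 0;  x_3 = (x_2 − 0)/5 = -1/8
  x_3 = -1/8;  a_3 = 3;  x_4 = (x_3 − 3)/5 = -5/8
  x_4 = -5/8;  a_4 = 0;  x_5 = (x_4 − 0)/5 = -1/8
  x_5 = -1/8;  a_5 = 3;  x_6 = (x_5 − 3)/5 = -5/8
Digits: (2, 3, 0, 3, 0, 3).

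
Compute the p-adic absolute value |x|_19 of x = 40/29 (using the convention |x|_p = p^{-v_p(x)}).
|40/29|_19 = 1

Step 1 — compute v_19(x) by factoring powers of 19 out of the numerator and denominator: v_19(40/29) = 0. Step 2 — apply |x|_p = p^{-v_p(x)} = 19^{0} = 1.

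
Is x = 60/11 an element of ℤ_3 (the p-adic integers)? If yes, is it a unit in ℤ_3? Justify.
x ∈ ℤ_3 but not a unit; v_3(x) = 1 > 0

ℤ_3 = {x ∈ ℚ_3 : v_3(x) ≥ 0} and ℤ_3^× = {x ∈ ℤ_3 : v_3(x) = 0}. Here v_3(60/11) = v_3(num) − v_3(den) = 1; compare against these criteria.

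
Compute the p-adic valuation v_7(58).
v_7(58) = 0

v_7(n) is the largest exponent k such that 7^k divides n. Factor out: 58 = 7^0 · 58. (Sign doesn't affect v_p.) So v_7(58) = 0.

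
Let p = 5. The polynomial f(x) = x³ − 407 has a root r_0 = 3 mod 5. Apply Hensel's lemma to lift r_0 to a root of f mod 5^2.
r_1 = 18 (mod 25)

Hensel: r_{i+1} = r_i − f(r_i)/f′(r_i) mod 5^{i+2}, where f′(x) = 3x². Iterate:
  r_0 = 3 (mod 5)
  r_1 = 18 (mod 25)
Final: r = 18 with f(r) ≡ 0 mod 5^2.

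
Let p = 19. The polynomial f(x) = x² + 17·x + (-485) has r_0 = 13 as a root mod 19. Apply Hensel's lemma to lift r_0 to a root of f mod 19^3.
r_2 = 2559 (mod 6859)

Hensel: r_{i+1} = r_i − f(r_i)·(f′(r_i))^{-1} mod 19^{i+2}, f′(x) = 2x + 17. Iterate:
  r_0 = 13 (mod 19)
  r_1 = 32 (mod 361)
  r_2 = 2559 (mod 6859)
Final: r = 2559 satisfies f(r) ≡ 0 mod 19^3.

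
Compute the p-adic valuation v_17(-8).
v_17(-8) = 0

v_17(n) is the largest exponent k such that 17^k divides n. Factor out: -8 = -17^0 · 8. (Sign doesn't affect v_p.) So v_17(-8) = 0.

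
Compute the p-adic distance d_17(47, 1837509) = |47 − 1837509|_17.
d_17(47, 1837509) = 1/83521

Step 1 — x − y = 47 − 1837509 = -1837462. Step 2 — v_17(-1837462) = 4 (factor: -1837462 = −(17^4 · 22); the sign does not affect v_p). Step 3 — |x − y|_17 = 17^{-4} = 1/83521.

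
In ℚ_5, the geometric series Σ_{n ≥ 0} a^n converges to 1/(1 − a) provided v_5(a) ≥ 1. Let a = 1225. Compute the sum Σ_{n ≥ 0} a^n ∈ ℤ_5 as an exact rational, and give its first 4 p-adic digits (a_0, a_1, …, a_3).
Σ a^n = 1/(1 − a) = -1/1224;  first 4 digits = (1, 0, 4, 4)

v_5(a) = 2 ≥ 1, so the series converges in ℤ_5 to 1/(1 − a) = 1/(1 − 1225) = -1/1224. Expand this rational in ℤ_5: compute digits iteratively via d_i = x_i mod 5, x_{i+1} = (x_i − d_i)/5. The first 4 digits are (1, 0, 4, 4).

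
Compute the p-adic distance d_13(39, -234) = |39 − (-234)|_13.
d_13(39, -234) = 1/13

Step 1 — x − y = 39 − (-234) = 273. Step 2 — v_13(273) = 1 (factor: 273 = (13^1 · 21); the sign does not affect v_p). Step 3 — |x − y|_13 = 13^{-1} = 1/13.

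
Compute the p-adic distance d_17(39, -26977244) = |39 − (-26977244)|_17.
d_17(39, -26977244) = 1/1419857

Step 1 — x − y = 39 − (-26977244) = 26977283. Step 2 — v_17(26977283) = 5 (factor: 26977283 = (17^5 · 19); the sign does not affect v_p). Step 3 — |x − y|_17 = 17^{-5} = 1/1419857.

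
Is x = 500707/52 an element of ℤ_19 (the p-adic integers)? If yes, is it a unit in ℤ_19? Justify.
x ∈ ℤ_19 but not a unit; v_19(x) = 3 > 0

ℤ_19 = {x ∈ ℚ_19 : v_19(x) ≥ 0} and ℤ_19^× = {x ∈ ℤ_19 : v_19(x) = 0}. Here v_19(500707/52) = v_19(num) − v_19(den) = 3; compare against these criteria.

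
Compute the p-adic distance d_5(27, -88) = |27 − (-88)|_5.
d_5(27, -88) = 1/5

Step 1 — x − y = 27 − (-88) = 115. Step 2 — v_5(115) = 1 (factor: 115 = (5^1 · 23); the sign does not affect v_p). Step 3 — |x − y|_5 = 5^{-1} = 1/5.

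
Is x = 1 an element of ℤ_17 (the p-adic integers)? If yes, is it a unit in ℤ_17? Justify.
x ∈ ℤ_17^× (unit); v_17(x) = 0

ℤ_17 = {x ∈ ℚ_17 : v_17(x) ≥ 0} and ℤ_17^× = {x ∈ ℤ_17 : v_17(x) = 0}. Here v_17(1) = v_17(num) − v_17(den) = 0; compare against these criteria.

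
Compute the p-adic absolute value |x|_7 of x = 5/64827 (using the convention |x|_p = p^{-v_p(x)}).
|5/64827|_7 = 2401

Step 1 — compute v_7(x) by factoring powers of 7 out of the numerator and denominator: v_7(5/64827) = -4. Step 2 — apply |x|_p = p^{-v_p(x)} = 7^{4} = 2401.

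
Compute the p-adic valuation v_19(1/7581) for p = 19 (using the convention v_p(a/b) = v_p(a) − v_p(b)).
v_19(1/7581) = -2

Factor powers of 19 from the numerator and denominator of the reduced fraction: 1 = 19^0 · 1 and 7581 = 19^2 · 21. Apply v_p(a/b) = v_p(a) − v_p(b): v_19(1/7581) = 0 − 2 = -2.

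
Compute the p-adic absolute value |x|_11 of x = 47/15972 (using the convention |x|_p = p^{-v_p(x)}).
|47/15972|_11 = 1331

Step 1 — compute v_11(x) by factoring powers of 11 out of the numerator and denominator: v_11(47/15972) = -3. Step 2 — apply |x|_p = p^{-v_p(x)} = 11^{3} = 1331.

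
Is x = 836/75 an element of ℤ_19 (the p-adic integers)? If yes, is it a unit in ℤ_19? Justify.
x ∈ ℤ_19 but not a unit; v_19(x) = 1 > 0

ℤ_19 = {x ∈ ℚ_19 : v_19(x) ≥ 0} and ℤ_19^× = {x ∈ ℤ_19 : v_19(x) = 0}. Here v_19(836/75) = v_19(num) − v_19(den) = 1; compare against these criteria.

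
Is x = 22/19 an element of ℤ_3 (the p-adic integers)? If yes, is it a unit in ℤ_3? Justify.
x ∈ ℤ_3^× (unit); v_3(x) = 0

ℤ_3 = {x ∈ ℚ_3 : v_3(x) ≥ 0} and ℤ_3^× = {x ∈ ℤ_3 : v_3(x) = 0}. Here v_3(22/19) = v_3(num) − v_3(den) = 0; compare against these criteria.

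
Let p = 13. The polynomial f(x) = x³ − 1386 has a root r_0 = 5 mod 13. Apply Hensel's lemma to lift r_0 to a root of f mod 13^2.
r_1 = 148 (mod 169)

Hensel: r_{i+1} = r_i − f(r_i)/f′(r_i) mod 13^{i+2}, where f′(x) = 3x². Iterate:
  r_0 = 5 (mod 13)
  r_1 = 148 (mod 169)
Final: r = 148 with f(r) ≡ 0 mod 13^2.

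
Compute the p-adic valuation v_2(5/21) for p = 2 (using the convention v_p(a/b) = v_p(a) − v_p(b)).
v_2(5/21) = 0

Factor powers of 2 from the numerator and denominator of the reduced fraction: 5 = 2^0 · 5 and 21 = 2^0 · 21. Apply v_p(a/b) = v_p(a) − v_p(b): v_2(5/21) = 0 − 0 = 0.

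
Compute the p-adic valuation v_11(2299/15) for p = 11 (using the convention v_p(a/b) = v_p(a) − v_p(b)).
v_11(2299/15) = 2

Factor powers of 11 from the numerator and denominator of the reduced fraction: 2299 = 11^2 · 19 and 15 = 11^0 · 15. Apply v_p(a/b) = v_p(a) − v_p(b): v_11(2299/15) = 2 − 0 = 2.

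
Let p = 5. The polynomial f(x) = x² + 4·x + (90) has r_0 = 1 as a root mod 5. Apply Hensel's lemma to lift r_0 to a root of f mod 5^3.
r_2 = 106 (mod 125)

Hensel: r_{i+1} = r_i − f(r_i)·(f′(r_i))^{-1} mod 5^{i+2}, f′(x) = 2x + 4. Iterate:
  r_0 = 1 (mod 5)
  r_1 = 6 (mod 25)
  r_2 = 106 (mod 125)
Final: r = 106 satisfies f(r) ≡ 0 mod 5^3.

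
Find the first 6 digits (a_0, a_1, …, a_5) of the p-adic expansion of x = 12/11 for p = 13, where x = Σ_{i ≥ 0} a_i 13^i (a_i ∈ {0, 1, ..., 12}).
(a_0, …, a_5) = (7, 9, 4, 2, 1, 7)

v_13(12/11) = 0 (numerator and denominator both coprime to 13), so x ∈ ℤ_13^×. Compute digits iteratively via a_i = x_i mod 13, x_{i+1} = (x_i − a_i)/13, with x_0 = x:
  x_0 = 12/11;  a_0 = 7;  x_1 = (x_0 − 7)/13 = -5/11
  x_1 = -5/11;  a_1 = 9;  x_2 = (x_1 − 9)/13 = -8/11
  x_2 = -8/11;  a_2 = 4;  x_3 = (x_2 − 4)/13 = -4/11
  x_3 = -4/11;  a_3 = 2;  x_4 = (x_3 − 2)/13 = -2/11
  x_4 = -2/11;  a_4 = 1;  x_5 = (x_4 − 1)/13 = -1/11
  x_5 = -1/11;  a_5 = 7;  x_6 = (x_5 − 7)/13 = -6/11
Digits: (7, 9, 4, 2, 1, 7).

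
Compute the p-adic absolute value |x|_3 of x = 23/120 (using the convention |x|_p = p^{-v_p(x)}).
|23/120|_3 = 3

Step 1 — compute v_3(x) by factoring powers of 3 out of the numerator and denominator: v_3(23/120) = -1. Step 2 — apply |x|_p = p^{-v_p(x)} = 3^{1} = 3.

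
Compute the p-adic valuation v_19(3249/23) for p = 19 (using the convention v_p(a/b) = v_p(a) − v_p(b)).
v_19(3249/23) = 2

Factor powers of 19 from the numerator and denominator of the reduced fraction: 3249 = 19^2 · 9 and 23 = 19^0 · 23. Apply v_p(a/b) = v_p(a) − v_p(b): v_19(3249/23) = 2 − 0 = 2.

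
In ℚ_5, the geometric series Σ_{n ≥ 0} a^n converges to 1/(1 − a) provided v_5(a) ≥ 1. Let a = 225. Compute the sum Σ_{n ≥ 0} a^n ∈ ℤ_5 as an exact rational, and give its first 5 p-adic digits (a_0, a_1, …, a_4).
Σ a^n = 1/(1 − a) = -1/224;  first 5 digits = (1, 0, 4, 1, 1)

v_5(a) = 2 ≥ 1, so the series converges in ℤ_5 to 1/(1 − a) = 1/(1 − 225) = -1/224. Expand this rational in ℤ_5: compute digits iteratively via d_i = x_i mod 5, x_{i+1} = (x_i − d_i)/5. The first 5 digits are (1, 0, 4, 1, 1).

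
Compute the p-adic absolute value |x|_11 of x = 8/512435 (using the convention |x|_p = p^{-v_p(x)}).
|8/512435|_11 = 14641

Step 1 — compute v_11(x) by factoring powers of 11 out of the numerator and denominator: v_11(8/512435) = -4. Step 2 — apply |x|_p = p^{-v_p(x)} = 11^{4} = 14641.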